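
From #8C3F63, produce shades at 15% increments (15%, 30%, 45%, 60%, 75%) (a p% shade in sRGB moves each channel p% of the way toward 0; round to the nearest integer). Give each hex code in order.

#8C3F63 is rgb(140, 63, 99).
15%: (140 − 21 = 119→119, 63 − 9.45 = 53.55→54, 99 − 14.85 = 84.15→84) → #773654
30%: (140 − 42 = 98→98, 63 − 18.9 = 44.1→44, 99 − 29.7 = 69.3→69) → #622C45
45%: (140 − 63 = 77→77, 63 − 28.35 = 34.65→35, 99 − 44.55 = 54.45→54) → #4D2336
60%: (140 − 84 = 56→56, 63 − 37.8 = 25.2→25, 99 − 59.4 = 39.6→40) → #381928
75%: (140 − 105 = 35→35, 63 − 47.25 = 15.75→16, 99 − 74.25 = 24.75→25) → #231019

#773654, #622C45, #4D2336, #381928, #231019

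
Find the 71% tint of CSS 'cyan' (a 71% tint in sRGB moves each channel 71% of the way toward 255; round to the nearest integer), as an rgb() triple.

rgb(181, 255, 255)

CSS cyan is rgb(0, 255, 255).
Per channel, c → c + 0.71(255 − c):
  R: 0 + 0.71×(255−0) = 0 + 181.05 = 181.05 → 181
  G: 255 + 0.71×(255−255) = 255 + 0 = 255 → 255
  B: 255 + 0.71×(255−255) = 255 + 0 = 255 → 255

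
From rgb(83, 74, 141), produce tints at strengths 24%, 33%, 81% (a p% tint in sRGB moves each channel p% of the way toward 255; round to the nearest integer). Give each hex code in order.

24%: (83 + 41.28 = 124.28→124, 74 + 43.44 = 117.44→117, 141 + 27.36 = 168.36→168) → #7C75A8
33%: (83 + 56.76 = 139.76→140, 74 + 59.73 = 133.73→134, 141 + 37.62 = 178.62→179) → #8C86B3
81%: (83 + 139.32 = 222.32→222, 74 + 146.61 = 220.61→221, 141 + 92.34 = 233.34→233) → #DEDDE9

#7C75A8, #8C86B3, #DEDDE9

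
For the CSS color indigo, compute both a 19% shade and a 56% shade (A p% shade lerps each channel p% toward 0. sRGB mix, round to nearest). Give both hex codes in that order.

#3D0069, #210039

CSS indigo is rgb(75, 0, 130).
19% shade:
  R: 75 + 0.19×(0−75) = 75 − 14.25 = 60.75 → 61
  G: 0 + 0.19×(0−0) = 0 + 0 = 0 → 0
  B: 130 − 24.7 = 105.3 → 105
  → #3D0069
56% shade:
  R: 75 + 0.56×(0−75) = 75 − 42 = 33 → 33
  G: 0 + 0 = 0 → 0
  B: 130 − 72.8 = 57.2 → 57
  → #210039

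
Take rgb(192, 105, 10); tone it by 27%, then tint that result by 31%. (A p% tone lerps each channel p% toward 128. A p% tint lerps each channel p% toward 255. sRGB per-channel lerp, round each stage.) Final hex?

#C89C6C

Lerp each channel 27% toward 128:
  R: 192 + 0.27×(128−192) = 192 − 17.28 = 174.72 → 175
  G: 105 + 0.27×(128−105) = 105 + 6.21 = 111.21 → 111
  B: 10 + 31.86 = 41.86 → 42
After the tone: rgb(175, 111, 42) = #AF6F2A.
A 31% tint moves each channel 31% toward 255:
  R: 175 + 0.31×(255−175) = 175 + 24.8 = 199.8 → 200
  G: 111 + 0.31×(255−111) = 111 + 44.64 = 155.64 → 156
  B: 42 + 0.31×(255−42) = 42 + 66.03 = 108.03 → 108
rgb(200, 156, 108) = #C89C6C.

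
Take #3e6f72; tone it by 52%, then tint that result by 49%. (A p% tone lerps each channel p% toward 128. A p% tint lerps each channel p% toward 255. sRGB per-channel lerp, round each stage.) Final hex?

#aebabb

#3e6f72 is rgb(62, 111, 114).
Lerp each channel 52% toward 128:
  R: 62 + 34.32 = 96.32 → 96
  G: 111 + 8.84 = 119.84 → 120
  B: 114 + 0.52×(128−114) = 114 + 7.28 = 121.28 → 121
After the tone: rgb(96, 120, 121) = #607879.
Per channel, c → c + 0.49(255 − c):
  R: 96 + 77.91 = 173.91 → 174
  G: 120 + 66.15 = 186.15 → 186
  B: 121 + 0.49×(255−121) = 121 + 65.66 = 186.66 → 187
rgb(174, 186, 187) = #aebabb.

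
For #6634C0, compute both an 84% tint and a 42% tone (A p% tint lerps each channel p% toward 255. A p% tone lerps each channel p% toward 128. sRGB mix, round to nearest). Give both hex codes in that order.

#E7DFF5, #7154A5

#6634C0 is rgb(102, 52, 192).
84% tint:
  R: 102 + 0.84×(255−102) = 102 + 128.52 = 230.52 → 231
  G: 52 + 0.84×(255−52) = 52 + 170.52 = 222.52 → 223
  B: 192 + 0.84×(255−192) = 192 + 52.92 = 244.92 → 245
  → #E7DFF5
42% tone:
  R: 102 + 0.42×(128−102) = 102 + 10.92 = 112.92 → 113
  G: 52 + 31.92 = 83.92 → 84
  B: 192 − 26.88 = 165.12 → 165
  → #7154A5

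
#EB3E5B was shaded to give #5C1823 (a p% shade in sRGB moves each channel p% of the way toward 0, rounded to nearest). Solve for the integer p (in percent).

61%

#EB3E5B is rgb(235, 62, 91); #5C1823 is rgb(92, 24, 35).
On the R channel (widest range): 92 ≈ 235 + (p/100)(0 − 235), so p ≈ 100×(92 − 235)/(0 − 235) = -14300/-235 = 60.85.
p = 61 reproduces all three channels after rounding.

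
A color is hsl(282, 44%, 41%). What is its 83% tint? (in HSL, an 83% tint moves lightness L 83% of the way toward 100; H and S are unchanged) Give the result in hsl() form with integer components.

hsl(282, 44%, 90%)

L moves 83% from 41 toward 100: 41 + 48.97 = 89.97 → 90.
H and S are unchanged.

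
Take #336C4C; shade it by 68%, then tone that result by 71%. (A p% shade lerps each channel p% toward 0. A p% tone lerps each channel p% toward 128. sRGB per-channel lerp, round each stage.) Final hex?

#606562

#336C4C is rgb(51, 108, 76).
A 68% shade moves each channel 68% toward 0:
  R: 51 + 0.68×(0−51) = 51 − 34.68 = 16.32 → 16
  G: 108 + 0.68×(0−108) = 108 − 73.44 = 34.56 → 35
  B: 76 − 51.68 = 24.32 → 24
After the shade: rgb(16, 35, 24) = #102318.
A 71% tone moves each channel 71% toward 128:
  R: 16 + 0.71×(128−16) = 16 + 79.52 = 95.52 → 96
  G: 35 + 0.71×(128−35) = 35 + 66.03 = 101.03 → 101
  B: 24 + 73.84 = 97.84 → 98
rgb(96, 101, 98) = #606562.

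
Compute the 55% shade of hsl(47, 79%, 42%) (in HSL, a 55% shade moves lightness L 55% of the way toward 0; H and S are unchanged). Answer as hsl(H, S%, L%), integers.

hsl(47, 79%, 19%)

L moves 55% from 42 toward 0: 42 − 23.1 = 18.9 → 19.
H and S are unchanged.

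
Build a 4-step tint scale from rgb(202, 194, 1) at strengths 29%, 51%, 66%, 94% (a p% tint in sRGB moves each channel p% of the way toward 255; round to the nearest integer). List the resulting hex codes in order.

#d9d44b, #e5e183, #edeaa9, #fcfbf0

29%: (202 + 15.37 = 217.37→217, 194 + 17.69 = 211.69→212, 1 + 73.66 = 74.66→75) → #d9d44b
51%: (202 + 27.03 = 229.03→229, 194 + 31.11 = 225.11→225, 1 + 129.54 = 130.54→131) → #e5e183
66%: (202 + 34.98 = 236.98→237, 194 + 40.26 = 234.26→234, 1 + 167.64 = 168.64→169) → #edeaa9
94%: (202 + 49.82 = 251.82→252, 194 + 57.34 = 251.34→251, 1 + 238.76 = 239.76→240) → #fcfbf0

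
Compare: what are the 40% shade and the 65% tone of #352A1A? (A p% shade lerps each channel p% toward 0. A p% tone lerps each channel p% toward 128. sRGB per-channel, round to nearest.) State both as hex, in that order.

#201910, #66625C

#352A1A is rgb(53, 42, 26).
40% shade:
  R: 53 + 0.4×(0−53) = 53 − 21.2 = 31.8 → 32
  G: 42 + 0.4×(0−42) = 42 − 16.8 = 25.2 → 25
  B: 26 − 10.4 = 15.6 → 16
  → #201910
65% tone:
  R: 53 + 48.75 = 101.75 → 102
  G: 42 + 55.9 = 97.9 → 98
  B: 26 + 66.3 = 92.3 → 92
  → #66625C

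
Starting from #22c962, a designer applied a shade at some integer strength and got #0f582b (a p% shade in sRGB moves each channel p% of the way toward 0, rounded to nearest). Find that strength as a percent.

#22c962 is rgb(34, 201, 98); #0f582b is rgb(15, 88, 43).
On the G channel (widest range): 88 ≈ 201 + (p/100)(0 − 201), so p ≈ 100×(88 − 201)/(0 − 201) = -11300/-201 = 56.22.
p = 56 reproduces all three channels after rounding.

56%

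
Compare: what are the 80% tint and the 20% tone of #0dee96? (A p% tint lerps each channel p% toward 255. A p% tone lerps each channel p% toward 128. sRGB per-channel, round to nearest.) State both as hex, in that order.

#0dee96 is rgb(13, 238, 150).
80% tint:
  R: 13 + 0.8×(255−13) = 13 + 193.6 = 206.6 → 207
  G: 238 + 0.8×(255−238) = 238 + 13.6 = 251.6 → 252
  B: 150 + 84 = 234 → 234
  → #cffcea
20% tone:
  R: 13 + 0.2×(128−13) = 13 + 23 = 36 → 36
  G: 238 + 0.2×(128−238) = 238 − 22 = 216 → 216
  B: 150 + 0.2×(128−150) = 150 − 4.4 = 145.6 → 146
  → #24d892

#cffcea, #24d892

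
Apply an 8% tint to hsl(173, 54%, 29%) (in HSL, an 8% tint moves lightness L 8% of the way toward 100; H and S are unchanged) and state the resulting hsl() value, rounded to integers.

hsl(173, 54%, 35%)

L moves 8% from 29 toward 100: 29 + 5.68 = 34.68 → 35.
H and S are unchanged.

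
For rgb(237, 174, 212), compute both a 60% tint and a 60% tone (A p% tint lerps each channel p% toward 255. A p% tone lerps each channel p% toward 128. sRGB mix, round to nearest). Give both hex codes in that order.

#f8dfee, #ac92a2

60% tint:
  R: 237 + 0.6×(255−237) = 237 + 10.8 = 247.8 → 248
  G: 174 + 0.6×(255−174) = 174 + 48.6 = 222.6 → 223
  B: 212 + 0.6×(255−212) = 212 + 25.8 = 237.8 → 238
  → #f8dfee
60% tone:
  R: 237 + 0.6×(128−237) = 237 − 65.4 = 171.6 → 172
  G: 174 + 0.6×(128−174) = 174 − 27.6 = 146.4 → 146
  B: 212 − 50.4 = 161.6 → 162
  → #ac92a2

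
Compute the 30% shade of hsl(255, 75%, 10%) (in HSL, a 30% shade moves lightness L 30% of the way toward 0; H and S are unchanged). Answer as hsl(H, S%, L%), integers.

L moves 30% from 10 toward 0: 10 − 3 = 7 → 7.
H and S are unchanged.

hsl(255, 75%, 7%)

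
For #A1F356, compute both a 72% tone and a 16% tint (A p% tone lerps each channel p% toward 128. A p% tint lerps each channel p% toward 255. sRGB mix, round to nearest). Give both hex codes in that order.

#89A074, #B0F571

#A1F356 is rgb(161, 243, 86).
72% tone:
  R: 161 + 0.72×(128−161) = 161 − 23.76 = 137.24 → 137
  G: 243 + 0.72×(128−243) = 243 − 82.8 = 160.2 → 160
  B: 86 + 0.72×(128−86) = 86 + 30.24 = 116.24 → 116
  → #89A074
16% tint:
  R: 161 + 0.16×(255−161) = 161 + 15.04 = 176.04 → 176
  G: 243 + 0.16×(255−243) = 243 + 1.92 = 244.92 → 245
  B: 86 + 27.04 = 113.04 → 113
  → #B0F571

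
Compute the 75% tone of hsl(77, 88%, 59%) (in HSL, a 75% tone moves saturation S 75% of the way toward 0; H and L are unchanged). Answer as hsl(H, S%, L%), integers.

S moves 75% from 88 toward 0: 88 − 66 = 22 → 22.
H and L are unchanged.

hsl(77, 22%, 59%)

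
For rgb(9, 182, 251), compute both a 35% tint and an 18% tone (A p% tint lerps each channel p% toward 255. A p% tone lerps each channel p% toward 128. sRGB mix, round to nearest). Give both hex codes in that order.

#5FD0FC, #1EACE5

35% tint:
  R: 9 + 0.35×(255−9) = 9 + 86.1 = 95.1 → 95
  G: 182 + 25.55 = 207.55 → 208
  B: 251 + 1.4 = 252.4 → 252
  → #5FD0FC
18% tone:
  R: 9 + 0.18×(128−9) = 9 + 21.42 = 30.42 → 30
  G: 182 + 0.18×(128−182) = 182 − 9.72 = 172.28 → 172
  B: 251 − 22.14 = 228.86 → 229
  → #1EACE5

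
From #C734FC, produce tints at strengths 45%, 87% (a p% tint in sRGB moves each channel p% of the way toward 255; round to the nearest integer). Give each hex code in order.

#E08FFD, #F8E5FF

#C734FC is rgb(199, 52, 252).
45%: (199 + 25.2 = 224.2→224, 52 + 91.35 = 143.35→143, 252 + 1.35 = 253.35→253) → #E08FFD
87%: (199 + 48.72 = 247.72→248, 52 + 176.61 = 228.61→229, 252 + 2.61 = 254.61→255) → #F8E5FF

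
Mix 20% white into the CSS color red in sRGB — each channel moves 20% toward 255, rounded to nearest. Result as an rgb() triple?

CSS red is rgb(255, 0, 0).
Lerp each channel 20% toward 255:
  R: 255 + 0.2×(255−255) = 255 + 0 = 255 → 255
  G: 0 + 51 = 51 → 51
  B: 0 + 0.2×(255−0) = 0 + 51 = 51 → 51

rgb(255, 51, 51)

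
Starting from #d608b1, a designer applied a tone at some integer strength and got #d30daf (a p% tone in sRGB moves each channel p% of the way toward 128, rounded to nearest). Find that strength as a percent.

4%

#d608b1 is rgb(214, 8, 177); #d30daf is rgb(211, 13, 175).
On the G channel (widest range): 13 ≈ 8 + (p/100)(128 − 8), so p ≈ 100×(13 − 8)/(128 − 8) = 500/120 = 4.17.
p = 4 reproduces all three channels after rounding.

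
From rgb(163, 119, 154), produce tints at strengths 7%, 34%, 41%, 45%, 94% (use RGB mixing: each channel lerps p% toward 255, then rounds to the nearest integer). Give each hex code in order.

#A981A1, #C2A5BC, #C9AFC3, #CCB4C7, #F9F7F9

7%: (163 + 6.44 = 169.44→169, 119 + 9.52 = 128.52→129, 154 + 7.07 = 161.07→161) → #A981A1
34%: (163 + 31.28 = 194.28→194, 119 + 46.24 = 165.24→165, 154 + 34.34 = 188.34→188) → #C2A5BC
41%: (163 + 37.72 = 200.72→201, 119 + 55.76 = 174.76→175, 154 + 41.41 = 195.41→195) → #C9AFC3
45%: (163 + 41.4 = 204.4→204, 119 + 61.2 = 180.2→180, 154 + 45.45 = 199.45→199) → #CCB4C7
94%: (163 + 86.48 = 249.48→249, 119 + 127.84 = 246.84→247, 154 + 94.94 = 248.94→249) → #F9F7F9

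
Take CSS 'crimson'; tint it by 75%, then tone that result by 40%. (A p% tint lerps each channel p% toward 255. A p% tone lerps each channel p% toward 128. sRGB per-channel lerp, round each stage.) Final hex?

#c7a9af

CSS crimson is rgb(220, 20, 60).
A 75% tint moves each channel 75% toward 255:
  R: 220 + 0.75×(255−220) = 220 + 26.25 = 246.25 → 246
  G: 20 + 176.25 = 196.25 → 196
  B: 60 + 146.25 = 206.25 → 206
After the tint: rgb(246, 196, 206) = #f6c4ce.
Per channel, c → c + 0.4(128 − c):
  R: 246 − 47.2 = 198.8 → 199
  G: 196 − 27.2 = 168.8 → 169
  B: 206 + 0.4×(128−206) = 206 − 31.2 = 174.8 → 175
rgb(199, 169, 175) = #c7a9af.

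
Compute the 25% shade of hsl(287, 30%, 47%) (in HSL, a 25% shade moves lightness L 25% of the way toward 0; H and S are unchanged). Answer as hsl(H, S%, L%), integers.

L moves 25% from 47 toward 0: 47 − 11.75 = 35.25 → 35.
H and S are unchanged.

hsl(287, 30%, 35%)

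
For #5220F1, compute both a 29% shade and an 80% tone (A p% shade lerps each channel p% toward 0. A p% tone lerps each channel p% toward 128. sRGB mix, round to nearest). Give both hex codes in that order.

#5220F1 is rgb(82, 32, 241).
29% shade:
  R: 82 + 0.29×(0−82) = 82 − 23.78 = 58.22 → 58
  G: 32 + 0.29×(0−32) = 32 − 9.28 = 22.72 → 23
  B: 241 + 0.29×(0−241) = 241 − 69.89 = 171.11 → 171
  → #3A17AB
80% tone:
  R: 82 + 36.8 = 118.8 → 119
  G: 32 + 0.8×(128−32) = 32 + 76.8 = 108.8 → 109
  B: 241 − 90.4 = 150.6 → 151
  → #776D97

#3A17AB, #776D97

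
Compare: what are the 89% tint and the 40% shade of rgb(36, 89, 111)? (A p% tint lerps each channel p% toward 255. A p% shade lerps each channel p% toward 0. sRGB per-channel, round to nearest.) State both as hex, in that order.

89% tint:
  R: 36 + 194.91 = 230.91 → 231
  G: 89 + 0.89×(255−89) = 89 + 147.74 = 236.74 → 237
  B: 111 + 128.16 = 239.16 → 239
  → #e7edef
40% shade:
  R: 36 + 0.4×(0−36) = 36 − 14.4 = 21.6 → 22
  G: 89 + 0.4×(0−89) = 89 − 35.6 = 53.4 → 53
  B: 111 + 0.4×(0−111) = 111 − 44.4 = 66.6 → 67
  → #163543

#e7edef, #163543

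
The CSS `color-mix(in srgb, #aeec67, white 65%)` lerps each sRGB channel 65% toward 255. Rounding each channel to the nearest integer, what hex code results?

#aeec67 is rgb(174, 236, 103).
A 65% tint moves each channel 65% toward 255:
  R: 174 + 52.65 = 226.65 → 227
  G: 236 + 0.65×(255−236) = 236 + 12.35 = 248.35 → 248
  B: 103 + 0.65×(255−103) = 103 + 98.8 = 201.8 → 202
rgb(227, 248, 202) = #e3f8ca.

#e3f8ca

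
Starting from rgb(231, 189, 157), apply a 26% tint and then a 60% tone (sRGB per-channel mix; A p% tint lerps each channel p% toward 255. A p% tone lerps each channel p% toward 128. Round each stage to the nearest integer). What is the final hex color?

#ac9f96

Per channel, c → c + 0.26(255 − c):
  R: 231 + 0.26×(255−231) = 231 + 6.24 = 237.24 → 237
  G: 189 + 0.26×(255−189) = 189 + 17.16 = 206.16 → 206
  B: 157 + 0.26×(255−157) = 157 + 25.48 = 182.48 → 182
After the tint: rgb(237, 206, 182) = #edceb6.
Lerp each channel 60% toward 128:
  R: 237 + 0.6×(128−237) = 237 − 65.4 = 171.6 → 172
  G: 206 − 46.8 = 159.2 → 159
  B: 182 + 0.6×(128−182) = 182 − 32.4 = 149.6 → 150
rgb(172, 159, 150) = #ac9f96.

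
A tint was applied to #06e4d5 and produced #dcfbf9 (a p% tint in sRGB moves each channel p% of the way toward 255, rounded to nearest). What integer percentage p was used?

86%

#06e4d5 is rgb(6, 228, 213); #dcfbf9 is rgb(220, 251, 249).
On the R channel (widest range): 220 ≈ 6 + (p/100)(255 − 6), so p ≈ 100×(220 − 6)/(255 − 6) = 21400/249 = 85.94.
p = 86 reproduces all three channels after rounding.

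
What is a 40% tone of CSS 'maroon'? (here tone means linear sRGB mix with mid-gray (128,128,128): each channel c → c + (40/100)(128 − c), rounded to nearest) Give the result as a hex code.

CSS maroon is rgb(128, 0, 0).
A 40% tone moves each channel 40% toward 128:
  R: 128 + 0 = 128 → 128
  G: 0 + 0.4×(128−0) = 0 + 51.2 = 51.2 → 51
  B: 0 + 51.2 = 51.2 → 51
rgb(128, 51, 51) = #803333.

#803333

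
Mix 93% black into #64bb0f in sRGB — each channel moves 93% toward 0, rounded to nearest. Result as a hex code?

#070d01

#64bb0f is rgb(100, 187, 15).
A 93% shade moves each channel 93% toward 0:
  R: 100 − 93 = 7 → 7
  G: 187 + 0.93×(0−187) = 187 − 173.91 = 13.09 → 13
  B: 15 − 13.95 = 1.05 → 1
rgb(7, 13, 1) = #070d01.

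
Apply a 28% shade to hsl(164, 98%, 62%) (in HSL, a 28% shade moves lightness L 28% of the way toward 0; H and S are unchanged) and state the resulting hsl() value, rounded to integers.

L moves 28% from 62 toward 0: 62 − 17.36 = 44.64 → 45.
H and S are unchanged.

hsl(164, 98%, 45%)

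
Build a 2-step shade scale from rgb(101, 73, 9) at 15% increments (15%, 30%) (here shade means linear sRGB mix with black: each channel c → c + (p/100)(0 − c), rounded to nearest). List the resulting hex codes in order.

#563e08, #473306

15%: (101 − 15.15 = 85.85→86, 73 − 10.95 = 62.05→62, 9 − 1.35 = 7.65→8) → #563e08
30%: (101 − 30.3 = 70.7→71, 73 − 21.9 = 51.1→51, 9 − 2.7 = 6.3→6) → #473306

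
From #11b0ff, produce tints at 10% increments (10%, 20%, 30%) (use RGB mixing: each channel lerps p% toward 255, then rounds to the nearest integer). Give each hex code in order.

#11b0ff is rgb(17, 176, 255).
10%: (17 + 23.8 = 40.8→41, 176 + 7.9 = 183.9→184, 255→255) → #29b8ff
20%: (17 + 47.6 = 64.6→65, 176 + 15.8 = 191.8→192, 255→255) → #41c0ff
30%: (17 + 71.4 = 88.4→88, 176 + 23.7 = 199.7→200, 255→255) → #58c8ff

#29b8ff, #41c0ff, #58c8ff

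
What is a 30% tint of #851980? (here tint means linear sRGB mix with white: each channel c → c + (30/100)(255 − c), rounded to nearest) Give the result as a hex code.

#851980 is rgb(133, 25, 128).
Lerp each channel 30% toward 255:
  R: 133 + 36.6 = 169.6 → 170
  G: 25 + 0.3×(255−25) = 25 + 69 = 94 → 94
  B: 128 + 38.1 = 166.1 → 166
rgb(170, 94, 166) = #aa5ea6.

#aa5ea6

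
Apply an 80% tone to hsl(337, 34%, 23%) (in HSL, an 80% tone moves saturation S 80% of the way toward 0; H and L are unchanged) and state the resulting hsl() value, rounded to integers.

hsl(337, 7%, 23%)

S moves 80% from 34 toward 0: 34 − 27.2 = 6.8 → 7.
H and L are unchanged.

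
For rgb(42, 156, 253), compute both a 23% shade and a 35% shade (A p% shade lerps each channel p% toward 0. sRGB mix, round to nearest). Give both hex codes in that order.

#2078C3, #1B65A4

23% shade:
  R: 42 − 9.66 = 32.34 → 32
  G: 156 − 35.88 = 120.12 → 120
  B: 253 + 0.23×(0−253) = 253 − 58.19 = 194.81 → 195
  → #2078C3
35% shade:
  R: 42 + 0.35×(0−42) = 42 − 14.7 = 27.3 → 27
  G: 156 + 0.35×(0−156) = 156 − 54.6 = 101.4 → 101
  B: 253 + 0.35×(0−253) = 253 − 88.55 = 164.45 → 164
  → #1B65A4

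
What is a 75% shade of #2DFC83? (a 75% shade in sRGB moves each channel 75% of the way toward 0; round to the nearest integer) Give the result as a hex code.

#0B3F21

#2DFC83 is rgb(45, 252, 131).
A 75% shade moves each channel 75% toward 0:
  R: 45 + 0.75×(0−45) = 45 − 33.75 = 11.25 → 11
  G: 252 + 0.75×(0−252) = 252 − 189 = 63 → 63
  B: 131 − 98.25 = 32.75 → 33
rgb(11, 63, 33) = #0B3F21.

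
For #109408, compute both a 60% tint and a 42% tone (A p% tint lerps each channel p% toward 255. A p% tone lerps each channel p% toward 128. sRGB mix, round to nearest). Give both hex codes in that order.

#109408 is rgb(16, 148, 8).
60% tint:
  R: 16 + 0.6×(255−16) = 16 + 143.4 = 159.4 → 159
  G: 148 + 64.2 = 212.2 → 212
  B: 8 + 148.2 = 156.2 → 156
  → #9FD49C
42% tone:
  R: 16 + 47.04 = 63.04 → 63
  G: 148 + 0.42×(128−148) = 148 − 8.4 = 139.6 → 140
  B: 8 + 0.42×(128−8) = 8 + 50.4 = 58.4 → 58
  → #3F8C3A

#9FD49C, #3F8C3A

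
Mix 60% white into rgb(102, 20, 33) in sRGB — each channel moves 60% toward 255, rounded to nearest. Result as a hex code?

Per channel, c → c + 0.6(255 − c):
  R: 102 + 91.8 = 193.8 → 194
  G: 20 + 0.6×(255−20) = 20 + 141 = 161 → 161
  B: 33 + 0.6×(255−33) = 33 + 133.2 = 166.2 → 166
rgb(194, 161, 166) = #C2A1A6.

#C2A1A6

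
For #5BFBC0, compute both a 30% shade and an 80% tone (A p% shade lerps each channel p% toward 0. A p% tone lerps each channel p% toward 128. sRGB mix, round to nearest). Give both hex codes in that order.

#40B086, #79998D

#5BFBC0 is rgb(91, 251, 192).
30% shade:
  R: 91 + 0.3×(0−91) = 91 − 27.3 = 63.7 → 64
  G: 251 − 75.3 = 175.7 → 176
  B: 192 + 0.3×(0−192) = 192 − 57.6 = 134.4 → 134
  → #40B086
80% tone:
  R: 91 + 29.6 = 120.6 → 121
  G: 251 + 0.8×(128−251) = 251 − 98.4 = 152.6 → 153
  B: 192 − 51.2 = 140.8 → 141
  → #79998D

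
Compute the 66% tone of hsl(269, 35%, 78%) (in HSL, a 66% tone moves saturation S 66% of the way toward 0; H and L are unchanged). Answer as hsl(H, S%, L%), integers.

S moves 66% from 35 toward 0: 35 − 23.1 = 11.9 → 12.
H and L are unchanged.

hsl(269, 12%, 78%)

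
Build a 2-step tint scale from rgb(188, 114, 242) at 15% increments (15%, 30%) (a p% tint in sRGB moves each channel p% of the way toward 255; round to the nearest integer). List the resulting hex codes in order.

15%: (188 + 10.05 = 198.05→198, 114 + 21.15 = 135.15→135, 242 + 1.95 = 243.95→244) → #C687F4
30%: (188 + 20.1 = 208.1→208, 114 + 42.3 = 156.3→156, 242 + 3.9 = 245.9→246) → #D09CF6

#C687F4, #D09CF6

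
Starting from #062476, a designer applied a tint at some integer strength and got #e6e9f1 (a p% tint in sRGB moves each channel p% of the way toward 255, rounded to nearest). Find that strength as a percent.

#062476 is rgb(6, 36, 118); #e6e9f1 is rgb(230, 233, 241).
On the R channel (widest range): 230 ≈ 6 + (p/100)(255 − 6), so p ≈ 100×(230 − 6)/(255 − 6) = 22400/249 = 89.96.
p = 90 reproduces all three channels after rounding.

90%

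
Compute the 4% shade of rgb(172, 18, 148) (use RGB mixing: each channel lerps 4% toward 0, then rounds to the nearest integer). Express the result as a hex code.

#a5118e

A 4% shade moves each channel 4% toward 0:
  R: 172 + 0.04×(0−172) = 172 − 6.88 = 165.12 → 165
  G: 18 + 0.04×(0−18) = 18 − 0.72 = 17.28 → 17
  B: 148 − 5.92 = 142.08 → 142
rgb(165, 17, 142) = #a5118e.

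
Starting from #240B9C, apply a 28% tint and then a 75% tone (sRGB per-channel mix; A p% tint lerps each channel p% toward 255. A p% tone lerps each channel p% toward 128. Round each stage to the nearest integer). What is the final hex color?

#78748E

#240B9C is rgb(36, 11, 156).
Lerp each channel 28% toward 255:
  R: 36 + 0.28×(255−36) = 36 + 61.32 = 97.32 → 97
  G: 11 + 0.28×(255−11) = 11 + 68.32 = 79.32 → 79
  B: 156 + 0.28×(255−156) = 156 + 27.72 = 183.72 → 184
After the tint: rgb(97, 79, 184) = #614FB8.
A 75% tone moves each channel 75% toward 128:
  R: 97 + 0.75×(128−97) = 97 + 23.25 = 120.25 → 120
  G: 79 + 36.75 = 115.75 → 116
  B: 184 + 0.75×(128−184) = 184 − 42 = 142 → 142
rgb(120, 116, 142) = #78748E.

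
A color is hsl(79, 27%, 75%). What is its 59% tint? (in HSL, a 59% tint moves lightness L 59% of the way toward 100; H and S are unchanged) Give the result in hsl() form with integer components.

L moves 59% from 75 toward 100: 75 + 14.75 = 89.75 → 90.
H and S are unchanged.

hsl(79, 27%, 90%)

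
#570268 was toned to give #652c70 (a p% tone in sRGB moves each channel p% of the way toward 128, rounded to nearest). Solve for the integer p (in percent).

33%

#570268 is rgb(87, 2, 104); #652c70 is rgb(101, 44, 112).
On the G channel (widest range): 44 ≈ 2 + (p/100)(128 − 2), so p ≈ 100×(44 − 2)/(128 − 2) = 4200/126 = 33.33.
p = 33 reproduces all three channels after rounding.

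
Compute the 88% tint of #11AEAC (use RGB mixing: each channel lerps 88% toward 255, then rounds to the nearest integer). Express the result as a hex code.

#E2F5F5

#11AEAC is rgb(17, 174, 172).
Lerp each channel 88% toward 255:
  R: 17 + 0.88×(255−17) = 17 + 209.44 = 226.44 → 226
  G: 174 + 0.88×(255−174) = 174 + 71.28 = 245.28 → 245
  B: 172 + 0.88×(255−172) = 172 + 73.04 = 245.04 → 245
rgb(226, 245, 245) = #E2F5F5.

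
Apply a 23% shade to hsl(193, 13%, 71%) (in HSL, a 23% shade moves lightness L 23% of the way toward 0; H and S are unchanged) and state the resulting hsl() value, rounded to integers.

hsl(193, 13%, 55%)

L moves 23% from 71 toward 0: 71 − 16.33 = 54.67 → 55.
H and S are unchanged.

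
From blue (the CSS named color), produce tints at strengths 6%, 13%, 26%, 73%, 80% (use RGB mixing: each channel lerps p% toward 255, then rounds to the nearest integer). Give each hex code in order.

#0F0FFF, #2121FF, #4242FF, #BABAFF, #CCCCFF

CSS blue is rgb(0, 0, 255).
6%: (0 + 15.3 = 15.3→15, 0 + 15.3 = 15.3→15, 255→255) → #0F0FFF
13%: (0 + 33.15 = 33.15→33, 0 + 33.15 = 33.15→33, 255→255) → #2121FF
26%: (0 + 66.3 = 66.3→66, 0 + 66.3 = 66.3→66, 255→255) → #4242FF
73%: (0 + 186.15 = 186.15→186, 0 + 186.15 = 186.15→186, 255→255) → #BABAFF
80%: (0 + 204 = 204→204, 0 + 204 = 204→204, 255→255) → #CCCCFF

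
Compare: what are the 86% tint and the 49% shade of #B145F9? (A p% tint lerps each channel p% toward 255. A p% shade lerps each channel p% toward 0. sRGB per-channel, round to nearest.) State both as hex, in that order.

#F4E5FE, #5A237F

#B145F9 is rgb(177, 69, 249).
86% tint:
  R: 177 + 67.08 = 244.08 → 244
  G: 69 + 0.86×(255−69) = 69 + 159.96 = 228.96 → 229
  B: 249 + 0.86×(255−249) = 249 + 5.16 = 254.16 → 254
  → #F4E5FE
49% shade:
  R: 177 + 0.49×(0−177) = 177 − 86.73 = 90.27 → 90
  G: 69 + 0.49×(0−69) = 69 − 33.81 = 35.19 → 35
  B: 249 + 0.49×(0−249) = 249 − 122.01 = 126.99 → 127
  → #5A237F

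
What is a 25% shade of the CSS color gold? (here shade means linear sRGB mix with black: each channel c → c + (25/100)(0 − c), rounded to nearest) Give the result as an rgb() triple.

CSS gold is rgb(255, 215, 0).
Lerp each channel 25% toward 0:
  R: 255 − 63.75 = 191.25 → 191
  G: 215 + 0.25×(0−215) = 215 − 53.75 = 161.25 → 161
  B: 0 + 0.25×(0−0) = 0 + 0 = 0 → 0

rgb(191, 161, 0)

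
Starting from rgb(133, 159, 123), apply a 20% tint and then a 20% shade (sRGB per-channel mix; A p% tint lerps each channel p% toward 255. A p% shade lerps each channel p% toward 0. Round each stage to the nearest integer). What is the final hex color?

Per channel, c → c + 0.2(255 − c):
  R: 133 + 0.2×(255−133) = 133 + 24.4 = 157.4 → 157
  G: 159 + 0.2×(255−159) = 159 + 19.2 = 178.2 → 178
  B: 123 + 0.2×(255−123) = 123 + 26.4 = 149.4 → 149
After the tint: rgb(157, 178, 149) = #9db295.
Per channel, c → c + 0.2(0 − c):
  R: 157 − 31.4 = 125.6 → 126
  G: 178 + 0.2×(0−178) = 178 − 35.6 = 142.4 → 142
  B: 149 − 29.8 = 119.2 → 119
rgb(126, 142, 119) = #7e8e77.

#7e8e77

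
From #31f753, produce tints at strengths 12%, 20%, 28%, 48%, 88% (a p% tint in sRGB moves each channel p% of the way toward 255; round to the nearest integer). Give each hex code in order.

#4af868, #5af975, #6bf983, #94fba6, #e6feea

#31f753 is rgb(49, 247, 83).
12%: (49 + 24.72 = 73.72→74, 247 + 0.96 = 247.96→248, 83 + 20.64 = 103.64→104) → #4af868
20%: (49 + 41.2 = 90.2→90, 247 + 1.6 = 248.6→249, 83 + 34.4 = 117.4→117) → #5af975
28%: (49 + 57.68 = 106.68→107, 247 + 2.24 = 249.24→249, 83 + 48.16 = 131.16→131) → #6bf983
48%: (49 + 98.88 = 147.88→148, 247 + 3.84 = 250.84→251, 83 + 82.56 = 165.56→166) → #94fba6
88%: (49 + 181.28 = 230.28→230, 247 + 7.04 = 254.04→254, 83 + 151.36 = 234.36→234) → #e6feea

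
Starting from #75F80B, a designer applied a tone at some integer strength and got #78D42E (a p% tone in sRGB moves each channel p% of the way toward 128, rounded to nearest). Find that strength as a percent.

#75F80B is rgb(117, 248, 11); #78D42E is rgb(120, 212, 46).
On the G channel (widest range): 212 ≈ 248 + (p/100)(128 − 248), so p ≈ 100×(212 − 248)/(128 − 248) = -3600/-120 = 30.00.
p = 30 reproduces all three channels after rounding.

30%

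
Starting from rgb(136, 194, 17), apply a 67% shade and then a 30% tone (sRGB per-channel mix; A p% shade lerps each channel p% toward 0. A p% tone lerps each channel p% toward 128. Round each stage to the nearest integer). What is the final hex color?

#46532B

A 67% shade moves each channel 67% toward 0:
  R: 136 + 0.67×(0−136) = 136 − 91.12 = 44.88 → 45
  G: 194 − 129.98 = 64.02 → 64
  B: 17 − 11.39 = 5.61 → 6
After the shade: rgb(45, 64, 6) = #2D4006.
Per channel, c → c + 0.3(128 − c):
  R: 45 + 24.9 = 69.9 → 70
  G: 64 + 19.2 = 83.2 → 83
  B: 6 + 0.3×(128−6) = 6 + 36.6 = 42.6 → 43
rgb(70, 83, 43) = #46532B.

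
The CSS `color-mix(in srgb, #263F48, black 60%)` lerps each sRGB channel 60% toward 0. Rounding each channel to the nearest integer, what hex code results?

#0F191D

#263F48 is rgb(38, 63, 72).
Lerp each channel 60% toward 0:
  R: 38 + 0.6×(0−38) = 38 − 22.8 = 15.2 → 15
  G: 63 + 0.6×(0−63) = 63 − 37.8 = 25.2 → 25
  B: 72 − 43.2 = 28.8 → 29
rgb(15, 25, 29) = #0F191D.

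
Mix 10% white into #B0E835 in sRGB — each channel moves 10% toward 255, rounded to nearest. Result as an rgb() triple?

#B0E835 is rgb(176, 232, 53).
Lerp each channel 10% toward 255:
  R: 176 + 0.1×(255−176) = 176 + 7.9 = 183.9 → 184
  G: 232 + 0.1×(255−232) = 232 + 2.3 = 234.3 → 234
  B: 53 + 0.1×(255−53) = 53 + 20.2 = 73.2 → 73

rgb(184, 234, 73)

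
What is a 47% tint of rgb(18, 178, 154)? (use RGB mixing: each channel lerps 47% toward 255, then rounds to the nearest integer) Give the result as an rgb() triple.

rgb(129, 214, 201)

A 47% tint moves each channel 47% toward 255:
  R: 18 + 0.47×(255−18) = 18 + 111.39 = 129.39 → 129
  G: 178 + 36.19 = 214.19 → 214
  B: 154 + 47.47 = 201.47 → 201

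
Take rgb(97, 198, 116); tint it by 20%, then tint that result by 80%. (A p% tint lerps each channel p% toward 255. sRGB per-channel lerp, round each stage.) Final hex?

#e6f6e9

A 20% tint moves each channel 20% toward 255:
  R: 97 + 0.2×(255−97) = 97 + 31.6 = 128.6 → 129
  G: 198 + 11.4 = 209.4 → 209
  B: 116 + 0.2×(255−116) = 116 + 27.8 = 143.8 → 144
After the tint: rgb(129, 209, 144) = #81d190.
Per channel, c → c + 0.8(255 − c):
  R: 129 + 0.8×(255−129) = 129 + 100.8 = 229.8 → 230
  G: 209 + 36.8 = 245.8 → 246
  B: 144 + 0.8×(255−144) = 144 + 88.8 = 232.8 → 233
rgb(230, 246, 233) = #e6f6e9.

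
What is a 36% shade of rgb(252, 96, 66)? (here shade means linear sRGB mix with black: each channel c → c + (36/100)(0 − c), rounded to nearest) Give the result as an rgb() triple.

Per channel, c → c + 0.36(0 − c):
  R: 252 + 0.36×(0−252) = 252 − 90.72 = 161.28 → 161
  G: 96 − 34.56 = 61.44 → 61
  B: 66 + 0.36×(0−66) = 66 − 23.76 = 42.24 → 42

rgb(161, 61, 42)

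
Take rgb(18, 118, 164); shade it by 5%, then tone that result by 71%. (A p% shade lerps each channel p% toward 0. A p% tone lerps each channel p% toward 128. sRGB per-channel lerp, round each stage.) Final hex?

#607b88

A 5% shade moves each channel 5% toward 0:
  R: 18 − 0.9 = 17.1 → 17
  G: 118 + 0.05×(0−118) = 118 − 5.9 = 112.1 → 112
  B: 164 − 8.2 = 155.8 → 156
After the shade: rgb(17, 112, 156) = #11709c.
A 71% tone moves each channel 71% toward 128:
  R: 17 + 78.81 = 95.81 → 96
  G: 112 + 11.36 = 123.36 → 123
  B: 156 + 0.71×(128−156) = 156 − 19.88 = 136.12 → 136
rgb(96, 123, 136) = #607b88.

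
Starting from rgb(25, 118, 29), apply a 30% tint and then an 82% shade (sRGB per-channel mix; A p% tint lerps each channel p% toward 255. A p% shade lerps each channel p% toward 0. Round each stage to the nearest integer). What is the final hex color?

Lerp each channel 30% toward 255:
  R: 25 + 0.3×(255−25) = 25 + 69 = 94 → 94
  G: 118 + 41.1 = 159.1 → 159
  B: 29 + 0.3×(255−29) = 29 + 67.8 = 96.8 → 97
After the tint: rgb(94, 159, 97) = #5E9F61.
Per channel, c → c + 0.82(0 − c):
  R: 94 + 0.82×(0−94) = 94 − 77.08 = 16.92 → 17
  G: 159 − 130.38 = 28.62 → 29
  B: 97 + 0.82×(0−97) = 97 − 79.54 = 17.46 → 17
rgb(17, 29, 17) = #111D11.

#111D11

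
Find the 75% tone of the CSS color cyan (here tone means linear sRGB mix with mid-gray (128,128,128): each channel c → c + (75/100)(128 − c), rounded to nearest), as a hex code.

CSS cyan is rgb(0, 255, 255).
Per channel, c → c + 0.75(128 − c):
  R: 0 + 0.75×(128−0) = 0 + 96 = 96 → 96
  G: 255 + 0.75×(128−255) = 255 − 95.25 = 159.75 → 160
  B: 255 + 0.75×(128−255) = 255 − 95.25 = 159.75 → 160
rgb(96, 160, 160) = #60a0a0.

#60a0a0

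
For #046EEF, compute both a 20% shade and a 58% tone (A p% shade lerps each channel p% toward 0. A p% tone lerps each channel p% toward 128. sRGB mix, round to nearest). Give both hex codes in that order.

#046EEF is rgb(4, 110, 239).
20% shade:
  R: 4 − 0.8 = 3.2 → 3
  G: 110 − 22 = 88 → 88
  B: 239 + 0.2×(0−239) = 239 − 47.8 = 191.2 → 191
  → #0358BF
58% tone:
  R: 4 + 0.58×(128−4) = 4 + 71.92 = 75.92 → 76
  G: 110 + 10.44 = 120.44 → 120
  B: 239 + 0.58×(128−239) = 239 − 64.38 = 174.62 → 175
  → #4C78AF

#0358BF, #4C78AF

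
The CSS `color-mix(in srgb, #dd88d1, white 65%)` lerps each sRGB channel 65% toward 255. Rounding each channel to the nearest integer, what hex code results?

#dd88d1 is rgb(221, 136, 209).
Lerp each channel 65% toward 255:
  R: 221 + 22.1 = 243.1 → 243
  G: 136 + 77.35 = 213.35 → 213
  B: 209 + 0.65×(255−209) = 209 + 29.9 = 238.9 → 239
rgb(243, 213, 239) = #f3d5ef.

#f3d5ef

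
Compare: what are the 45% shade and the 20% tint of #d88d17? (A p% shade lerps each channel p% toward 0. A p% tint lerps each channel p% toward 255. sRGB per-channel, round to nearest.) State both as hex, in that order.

#d88d17 is rgb(216, 141, 23).
45% shade:
  R: 216 − 97.2 = 118.8 → 119
  G: 141 + 0.45×(0−141) = 141 − 63.45 = 77.55 → 78
  B: 23 − 10.35 = 12.65 → 13
  → #774e0d
20% tint:
  R: 216 + 7.8 = 223.8 → 224
  G: 141 + 22.8 = 163.8 → 164
  B: 23 + 46.4 = 69.4 → 69
  → #e0a445

#774e0d, #e0a445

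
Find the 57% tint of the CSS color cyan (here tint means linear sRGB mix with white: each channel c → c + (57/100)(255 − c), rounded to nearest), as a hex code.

CSS cyan is rgb(0, 255, 255).
A 57% tint moves each channel 57% toward 255:
  R: 0 + 0.57×(255−0) = 0 + 145.35 = 145.35 → 145
  G: 255 + 0.57×(255−255) = 255 + 0 = 255 → 255
  B: 255 + 0.57×(255−255) = 255 + 0 = 255 → 255
rgb(145, 255, 255) = #91FFFF.

#91FFFF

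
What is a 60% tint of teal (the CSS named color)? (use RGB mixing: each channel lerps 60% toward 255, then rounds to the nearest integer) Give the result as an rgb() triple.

rgb(153, 204, 204)

CSS teal is rgb(0, 128, 128).
A 60% tint moves each channel 60% toward 255:
  R: 0 + 0.6×(255−0) = 0 + 153 = 153 → 153
  G: 128 + 0.6×(255−128) = 128 + 76.2 = 204.2 → 204
  B: 128 + 0.6×(255−128) = 128 + 76.2 = 204.2 → 204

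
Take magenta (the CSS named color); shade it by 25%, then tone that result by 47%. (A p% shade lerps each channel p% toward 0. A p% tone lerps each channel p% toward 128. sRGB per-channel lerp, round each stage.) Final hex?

#a13ca1

CSS magenta is rgb(255, 0, 255).
A 25% shade moves each channel 25% toward 0:
  R: 255 + 0.25×(0−255) = 255 − 63.75 = 191.25 → 191
  G: 0 + 0.25×(0−0) = 0 + 0 = 0 → 0
  B: 255 − 63.75 = 191.25 → 191
After the shade: rgb(191, 0, 191) = #bf00bf.
Per channel, c → c + 0.47(128 − c):
  R: 191 − 29.61 = 161.39 → 161
  G: 0 + 60.16 = 60.16 → 60
  B: 191 + 0.47×(128−191) = 191 − 29.61 = 161.39 → 161
rgb(161, 60, 161) = #a13ca1.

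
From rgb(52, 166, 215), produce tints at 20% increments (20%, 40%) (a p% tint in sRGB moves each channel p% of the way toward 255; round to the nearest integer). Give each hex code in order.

#5db8df, #85cae7

20%: (52 + 40.6 = 92.6→93, 166 + 17.8 = 183.8→184, 215 + 8 = 223→223) → #5db8df
40%: (52 + 81.2 = 133.2→133, 166 + 35.6 = 201.6→202, 215 + 16 = 231→231) → #85cae7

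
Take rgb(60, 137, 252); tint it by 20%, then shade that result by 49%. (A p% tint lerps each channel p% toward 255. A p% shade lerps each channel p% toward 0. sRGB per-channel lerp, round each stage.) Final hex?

#325281

A 20% tint moves each channel 20% toward 255:
  R: 60 + 0.2×(255−60) = 60 + 39 = 99 → 99
  G: 137 + 0.2×(255−137) = 137 + 23.6 = 160.6 → 161
  B: 252 + 0.2×(255−252) = 252 + 0.6 = 252.6 → 253
After the tint: rgb(99, 161, 253) = #63A1FD.
Lerp each channel 49% toward 0:
  R: 99 + 0.49×(0−99) = 99 − 48.51 = 50.49 → 50
  G: 161 − 78.89 = 82.11 → 82
  B: 253 − 123.97 = 129.03 → 129
rgb(50, 82, 129) = #325281.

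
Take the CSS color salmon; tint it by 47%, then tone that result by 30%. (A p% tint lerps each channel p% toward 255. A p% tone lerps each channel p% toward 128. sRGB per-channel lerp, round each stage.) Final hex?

#D7AAA4

CSS salmon is rgb(250, 128, 114).
Per channel, c → c + 0.47(255 − c):
  R: 250 + 2.35 = 252.35 → 252
  G: 128 + 59.69 = 187.69 → 188
  B: 114 + 66.27 = 180.27 → 180
After the tint: rgb(252, 188, 180) = #FCBCB4.
A 30% tone moves each channel 30% toward 128:
  R: 252 − 37.2 = 214.8 → 215
  G: 188 − 18 = 170 → 170
  B: 180 − 15.6 = 164.4 → 164
rgb(215, 170, 164) = #D7AAA4.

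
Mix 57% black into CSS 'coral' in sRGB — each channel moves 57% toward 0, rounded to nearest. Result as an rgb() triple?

rgb(110, 55, 34)

CSS coral is rgb(255, 127, 80).
Lerp each channel 57% toward 0:
  R: 255 − 145.35 = 109.65 → 110
  G: 127 − 72.39 = 54.61 → 55
  B: 80 − 45.6 = 34.4 → 34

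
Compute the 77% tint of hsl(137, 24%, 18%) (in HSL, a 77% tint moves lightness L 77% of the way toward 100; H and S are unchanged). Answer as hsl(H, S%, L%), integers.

L moves 77% from 18 toward 100: 18 + 63.14 = 81.14 → 81.
H and S are unchanged.

hsl(137, 24%, 81%)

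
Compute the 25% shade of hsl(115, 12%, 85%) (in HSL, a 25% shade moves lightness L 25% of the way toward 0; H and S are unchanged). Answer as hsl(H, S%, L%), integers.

hsl(115, 12%, 64%)

L moves 25% from 85 toward 0: 85 − 21.25 = 63.75 → 64.
H and S are unchanged.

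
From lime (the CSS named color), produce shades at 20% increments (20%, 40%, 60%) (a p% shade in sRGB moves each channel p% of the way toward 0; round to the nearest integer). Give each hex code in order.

#00CC00, #009900, #006600

CSS lime is rgb(0, 255, 0).
20%: (0→0, 255 − 51 = 204→204, 0→0) → #00CC00
40%: (0→0, 255 − 102 = 153→153, 0→0) → #009900
60%: (0→0, 255 − 153 = 102→102, 0→0) → #006600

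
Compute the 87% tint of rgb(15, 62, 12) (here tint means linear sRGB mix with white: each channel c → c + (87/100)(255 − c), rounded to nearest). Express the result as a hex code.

#E0E6DF

Lerp each channel 87% toward 255:
  R: 15 + 208.8 = 223.8 → 224
  G: 62 + 167.91 = 229.91 → 230
  B: 12 + 0.87×(255−12) = 12 + 211.41 = 223.41 → 223
rgb(224, 230, 223) = #E0E6DF.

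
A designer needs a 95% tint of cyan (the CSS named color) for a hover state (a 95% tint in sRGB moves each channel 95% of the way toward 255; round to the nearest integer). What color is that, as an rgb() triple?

CSS cyan is rgb(0, 255, 255).
A 95% tint moves each channel 95% toward 255:
  R: 0 + 242.25 = 242.25 → 242
  G: 255 + 0 = 255 → 255
  B: 255 + 0.95×(255−255) = 255 + 0 = 255 → 255

rgb(242, 255, 255)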